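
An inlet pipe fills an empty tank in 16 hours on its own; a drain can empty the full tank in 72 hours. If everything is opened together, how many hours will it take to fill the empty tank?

Net rate = 1/16 − 1/72 = (9 − 2)/144 = 7/144 per hour.
Filling time = 1 ÷ (7/144) = 144/7 hours.

144/7 hours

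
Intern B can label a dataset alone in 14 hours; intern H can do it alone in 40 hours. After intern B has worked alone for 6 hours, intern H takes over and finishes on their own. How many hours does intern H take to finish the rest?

In 6 hours intern B does 6/14 = 3/7 of the job, leaving 4/7.
Intern H works at 1/40 per hour, so finishing takes 4/7 ÷ 1/40 = 160/7 hours.

160/7 hours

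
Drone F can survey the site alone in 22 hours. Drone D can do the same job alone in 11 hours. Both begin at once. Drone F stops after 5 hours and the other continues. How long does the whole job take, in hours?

17/2 hours

In the first 5 hours the combined rate is 3/22, so 15/22 of the job is done, leaving 7/22.
After drone F leaves the rate is 1/11 per hour; the remaining 7/22 takes 7/2 hours.
Total = 5 + 7/2 = 17/2 hours.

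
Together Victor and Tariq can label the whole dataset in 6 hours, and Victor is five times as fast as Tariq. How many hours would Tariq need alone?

36 hours

Let Tariq's rate be r; then Victor's rate is 5r, so together (5 + 1)r = 6r = 1/6.
Thus r = 1/36 per hour.
Tariq alone: 36 hours; Victor alone: 36/5 hours.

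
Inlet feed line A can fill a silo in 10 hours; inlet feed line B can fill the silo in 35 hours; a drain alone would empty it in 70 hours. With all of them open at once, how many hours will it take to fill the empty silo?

35/4 hours

Net rate = 1/10 + 1/35 − 1/70 = (7 + 2 − 1)/70 = 8/70 = 4/35 per hour.
Filling time = 1 ÷ (4/35) = 35/4 hours.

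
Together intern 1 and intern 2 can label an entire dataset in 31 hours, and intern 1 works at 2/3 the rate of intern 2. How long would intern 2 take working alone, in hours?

Let intern 2's rate be r; then intern 1's rate is (2/3)r, so together (2/3 + 1)r = (5/3)r = 1/31.
Thus r = 3/155 per hour.
Intern 2 alone: 155/3 hours; intern 1 alone: 155/2 hours.

155/3 hours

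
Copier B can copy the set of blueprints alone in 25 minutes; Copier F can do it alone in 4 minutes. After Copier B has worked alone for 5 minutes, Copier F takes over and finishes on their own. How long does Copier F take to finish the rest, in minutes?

In 5 minutes Copier B does 5/25 = 1/5 of the job, leaving 4/5.
Copier F works at 1/4 per minute, so finishing takes 4/5 ÷ 1/4 = 16/5 minutes.

16/5 minutes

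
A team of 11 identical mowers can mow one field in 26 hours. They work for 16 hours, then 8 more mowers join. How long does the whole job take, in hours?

414/19 hours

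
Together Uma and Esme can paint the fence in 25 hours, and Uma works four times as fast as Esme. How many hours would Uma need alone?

125/4 hours

Let Esme's rate be r; then Uma's rate is 4r, so together (4 + 1)r = 5r = 1/25.
Thus r = 1/125 per hour.
Esme alone: 125 hours; Uma alone: 125/4 hours.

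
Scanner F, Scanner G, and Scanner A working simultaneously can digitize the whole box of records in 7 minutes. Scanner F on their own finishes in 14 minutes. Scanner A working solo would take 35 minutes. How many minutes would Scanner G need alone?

Combined rate is 1/7 per minute.
Known contribution: 1/14 + 1/35 = (5 + 2)/70 = 7/70 = 1/10 per minute.
So Scanner G's rate is 1/7 − 1/10 = 3/70, meaning 70/3 minutes alone.

70/3 minutes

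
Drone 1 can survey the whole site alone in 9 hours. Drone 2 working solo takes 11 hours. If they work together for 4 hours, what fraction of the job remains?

Combined rate: 1/9 + 1/11 = (11 + 9)/99 = 20/99 per hour.
In 4 hours they complete 4·20/99 = 80/99 of the job.
So 19/99 remains.

19/99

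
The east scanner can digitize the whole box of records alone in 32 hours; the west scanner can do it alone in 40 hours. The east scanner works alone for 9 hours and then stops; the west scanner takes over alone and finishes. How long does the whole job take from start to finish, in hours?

In 9 hours the east scanner does 9/32 of the job, leaving 23/32.
The west scanner works at 1/40 per hour, so finishing takes 23/32 ÷ 1/40 = 115/4 hours.
Total time = 9 + 115/4 = 151/4 hours.

151/4 hours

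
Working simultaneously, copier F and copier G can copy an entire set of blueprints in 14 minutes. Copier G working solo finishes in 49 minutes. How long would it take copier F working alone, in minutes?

Combined rate is 1/14 per minute.
Known contribution: 1/49 per minute.
So copier F's rate is 1/14 − 1/49 = 5/98, meaning 98/5 minutes alone.

98/5 minutes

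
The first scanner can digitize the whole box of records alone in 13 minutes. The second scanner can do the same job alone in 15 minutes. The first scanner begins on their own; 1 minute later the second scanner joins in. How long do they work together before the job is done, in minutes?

In the first 1 minute the first scanner alone does 1/13 of the job, leaving 12/13.
Once everyone is working, combined rate: 1/13 + 1/15 = (15 + 13)/195 = 28/195 per minute.
Remaining 12/13 at 28/195 per minute takes 45/7 minutes.

45/7 minutes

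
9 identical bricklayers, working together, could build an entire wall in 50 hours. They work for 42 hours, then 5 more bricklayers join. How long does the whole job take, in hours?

330/7 hours

One bricklayer does 1/450 of the job per hour.
After 42 hours with 9 bricklayers, 21/25 is done (4/25 left).
With 14 bricklayers the rate is 14/450 = 7/225, so the rest takes 4/25 ÷ 7/225 = 36/7 hours.
Total = 42 + 36/7 = 330/7 hours.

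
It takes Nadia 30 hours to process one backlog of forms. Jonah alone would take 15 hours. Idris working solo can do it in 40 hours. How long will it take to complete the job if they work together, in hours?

Combined rate: 1/30 + 1/15 + 1/40 = (4 + 8 + 3)/120 = 15/120 = 1/8 per hour.
Time = 1 ÷ (1/8) = 8 hours.

8 hours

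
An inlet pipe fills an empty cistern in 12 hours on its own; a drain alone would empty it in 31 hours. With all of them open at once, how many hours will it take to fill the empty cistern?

372/19 hours

Net rate = 1/12 − 1/31 = (31 − 12)/372 = 19/372 per hour.
Filling time = 1 ÷ (19/372) = 372/19 hours.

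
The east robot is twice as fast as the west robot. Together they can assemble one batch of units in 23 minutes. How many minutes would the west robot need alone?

69 minutes

Let the west robot's rate be r; then the east robot's rate is 2r, so together (2 + 1)r = 3r = 1/23.
Thus r = 1/69 per minute.
The west robot alone: 69 minutes; the east robot alone: 69/2 minutes.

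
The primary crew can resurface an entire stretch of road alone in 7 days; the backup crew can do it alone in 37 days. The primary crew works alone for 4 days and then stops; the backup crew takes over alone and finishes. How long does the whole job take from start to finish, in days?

In 4 days the primary crew does 4/7 of the job, leaving 3/7.
The backup crew works at 1/37 per day, so finishing takes 3/7 ÷ 1/37 = 111/7 days.
Total time = 4 + 111/7 = 139/7 days.

139/7 days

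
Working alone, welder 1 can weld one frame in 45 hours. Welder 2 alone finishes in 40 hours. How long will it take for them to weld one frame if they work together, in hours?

Combined rate: 1/45 + 1/40 = (8 + 9)/360 = 17/360 per hour.
Time = 1 ÷ (17/360) = 360/17 hours.

360/17 hours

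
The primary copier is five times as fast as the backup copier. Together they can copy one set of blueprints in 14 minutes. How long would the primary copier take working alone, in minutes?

84/5 minutes

Let the backup copier's rate be r; then the primary copier's rate is 5r, so together (5 + 1)r = 6r = 1/14.
Thus r = 1/84 per minute.
The backup copier alone: 84 minutes; the primary copier alone: 84/5 minutes.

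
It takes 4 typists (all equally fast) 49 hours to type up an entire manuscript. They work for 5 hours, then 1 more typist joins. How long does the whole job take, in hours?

201/5 hours

One typist does 1/196 of the job per hour.
After 5 hours with 4 typists, 5/49 is done (44/49 left).
With 5 typists the rate is 5/196, so the rest takes 44/49 ÷ 5/196 = 176/5 hours.
Total = 5 + 176/5 = 201/5 hours.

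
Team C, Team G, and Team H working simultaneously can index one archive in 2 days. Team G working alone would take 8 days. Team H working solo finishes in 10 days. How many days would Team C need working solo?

40/11 days

Combined rate is 1/2 per day.
Known contribution: 1/8 + 1/10 = (5 + 4)/40 = 9/40 per day.
So Team C's rate is 1/2 − 9/40 = 11/40, meaning 40/11 days alone.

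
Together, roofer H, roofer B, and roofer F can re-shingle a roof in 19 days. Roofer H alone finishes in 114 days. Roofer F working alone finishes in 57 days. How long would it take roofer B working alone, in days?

38 days

Combined rate is 1/19 per day.
Known contribution: 1/114 + 1/57 = (1 + 2)/114 = 3/114 = 1/38 per day.
So roofer B's rate is 1/19 − 1/38 = 1/38, meaning 38 days alone.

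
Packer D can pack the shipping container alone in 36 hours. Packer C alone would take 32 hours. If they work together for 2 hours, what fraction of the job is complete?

Combined rate: 1/36 + 1/32 = (8 + 9)/288 = 17/288 per hour.
In 2 hours they complete 2·17/288 = 17/144 of the job.

17/144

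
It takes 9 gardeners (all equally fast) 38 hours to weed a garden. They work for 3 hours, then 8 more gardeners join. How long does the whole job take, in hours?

One gardener does 1/342 of the job per hour.
After 3 hours with 9 gardeners, 3/38 is done (35/38 left).
With 17 gardeners the rate is 17/342, so the rest takes 35/38 ÷ 17/342 = 315/17 hours.
Total = 3 + 315/17 = 366/17 hours.

366/17 hours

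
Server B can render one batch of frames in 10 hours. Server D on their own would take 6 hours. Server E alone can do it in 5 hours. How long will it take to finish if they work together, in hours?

Combined rate: 1/10 + 1/6 + 1/5 = (3 + 5 + 6)/30 = 14/30 = 7/15 per hour.
Time = 1 ÷ (7/15) = 15/7 hours.

15/7 hours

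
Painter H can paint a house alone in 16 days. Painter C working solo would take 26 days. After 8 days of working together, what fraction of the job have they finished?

Combined rate: 1/16 + 1/26 = (13 + 8)/208 = 21/208 per day.
In 8 days they complete 8·21/208 = 21/26 of the job.

21/26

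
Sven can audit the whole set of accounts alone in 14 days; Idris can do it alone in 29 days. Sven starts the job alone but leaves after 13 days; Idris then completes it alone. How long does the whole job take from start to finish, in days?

211/14 days

In 13 days Sven does 13/14 of the job, leaving 1/14.
Idris works at 1/29 per day, so finishing takes 1/14 ÷ 1/29 = 29/14 days.
Total time = 13 + 29/14 = 211/14 days.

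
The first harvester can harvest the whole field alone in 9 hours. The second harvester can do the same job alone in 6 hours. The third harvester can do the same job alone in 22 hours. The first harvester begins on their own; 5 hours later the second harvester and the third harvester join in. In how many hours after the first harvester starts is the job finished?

51/8 hours

In the first 5 hours the first harvester alone does 5/9 of the job, leaving 4/9.
Once everyone is working, combined rate: 1/9 + 1/6 + 1/22 = (22 + 33 + 9)/198 = 64/198 = 32/99 per hour.
Remaining 4/9 at 32/99 per hour takes 11/8 hours.
Total from the start = 5 + 11/8 = 51/8 hours.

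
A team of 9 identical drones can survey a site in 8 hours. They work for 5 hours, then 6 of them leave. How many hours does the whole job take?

One drone does 1/72 of the job per hour.
After 5 hours with 9 drones, 5/8 is done (3/8 left).
With 3 drones the rate is 3/72 = 1/24, so the rest takes 3/8 ÷ 1/24 = 9 hours.
Total = 5 + 9 = 14 hours.

14 hours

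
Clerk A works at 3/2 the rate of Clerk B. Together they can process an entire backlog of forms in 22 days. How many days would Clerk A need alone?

110/3 days

Let Clerk B's rate be r; then Clerk A's rate is (3/2)r, so together (3/2 + 1)r = (5/2)r = 1/22.
Thus r = 1/55 per day.
Clerk B alone: 55 days; Clerk A alone: 110/3 days.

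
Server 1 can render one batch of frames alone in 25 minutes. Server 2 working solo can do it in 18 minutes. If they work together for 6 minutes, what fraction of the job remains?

32/75

Combined rate: 1/25 + 1/18 = (18 + 25)/450 = 43/450 per minute.
In 6 minutes they complete 6·43/450 = 43/75 of the job.
So 32/75 remains.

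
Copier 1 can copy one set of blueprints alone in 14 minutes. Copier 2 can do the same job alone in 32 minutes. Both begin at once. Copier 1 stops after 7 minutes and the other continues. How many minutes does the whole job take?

16 minutes

In the first 7 minutes the combined rate is 23/224, so 23/32 of the job is done, leaving 9/32.
After Copier 1 leaves the rate is 1/32 per minute; the remaining 9/32 takes 9 minutes.
Total = 7 + 9 = 16 minutes.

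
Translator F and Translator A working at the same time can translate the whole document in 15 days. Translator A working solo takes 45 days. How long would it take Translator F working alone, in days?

Combined rate is 1/15 per day.
Known contribution: 1/45 per day.
So Translator F's rate is 1/15 − 1/45 = 2/45, meaning 45/2 days alone.

45/2 days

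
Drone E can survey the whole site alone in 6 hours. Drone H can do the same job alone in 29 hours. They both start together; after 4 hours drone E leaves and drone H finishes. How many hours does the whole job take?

29/3 hours

In the first 4 hours the combined rate is 35/174, so 70/87 of the job is done, leaving 17/87.
After drone E leaves the rate is 1/29 per hour; the remaining 17/87 takes 17/3 hours.
Total = 4 + 17/3 = 29/3 hours.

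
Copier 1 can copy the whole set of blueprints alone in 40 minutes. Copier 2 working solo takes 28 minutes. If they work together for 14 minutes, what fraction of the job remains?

3/20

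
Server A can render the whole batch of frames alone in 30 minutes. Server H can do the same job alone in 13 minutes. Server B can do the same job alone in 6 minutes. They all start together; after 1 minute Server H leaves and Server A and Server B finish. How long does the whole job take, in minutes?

In the first 1 minute the combined rate is 18/65, so 18/65 of the job is done, leaving 47/65.
After Server H leaves the rate is 1/5 per minute; the remaining 47/65 takes 47/13 minutes.
Total = 1 + 47/13 = 60/13 minutes.

60/13 minutes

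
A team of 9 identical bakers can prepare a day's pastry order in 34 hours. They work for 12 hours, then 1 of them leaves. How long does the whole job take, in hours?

147/4 hours

One baker does 1/306 of the job per hour.
After 12 hours with 9 bakers, 6/17 is done (11/17 left).
With 8 bakers the rate is 8/306 = 4/153, so the rest takes 11/17 ÷ 4/153 = 99/4 hours.
Total = 12 + 99/4 = 147/4 hours.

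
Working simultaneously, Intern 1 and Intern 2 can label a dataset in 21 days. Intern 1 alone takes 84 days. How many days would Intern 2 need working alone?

28 days

Combined rate is 1/21 per day.
Known contribution: 1/84 per day.
So Intern 2's rate is 1/21 − 1/84 = 1/28, meaning 28 days alone.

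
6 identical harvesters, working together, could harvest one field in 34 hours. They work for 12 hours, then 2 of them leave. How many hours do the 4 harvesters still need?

33 hours

One harvester does 1/204 of the job per hour.
After 12 hours with 6 harvesters, 6/17 is done (11/17 left).
With 4 harvesters the rate is 4/204 = 1/51, so the rest takes 11/17 ÷ 1/51 = 33 hours.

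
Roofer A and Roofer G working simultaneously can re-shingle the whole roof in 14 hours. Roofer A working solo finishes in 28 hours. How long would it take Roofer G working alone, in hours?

Combined rate is 1/14 per hour.
Known contribution: 1/28 per hour.
So Roofer G's rate is 1/14 − 1/28 = 1/28, meaning 28 hours alone.

28 hours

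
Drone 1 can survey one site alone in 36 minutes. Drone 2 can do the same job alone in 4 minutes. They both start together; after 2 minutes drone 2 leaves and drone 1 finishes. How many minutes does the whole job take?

18 minutes

In the first 2 minutes the combined rate is 5/18, so 5/9 of the job is done, leaving 4/9.
After drone 2 leaves the rate is 1/36 per minute; the remaining 4/9 takes 16 minutes.
Total = 2 + 16 = 18 minutes.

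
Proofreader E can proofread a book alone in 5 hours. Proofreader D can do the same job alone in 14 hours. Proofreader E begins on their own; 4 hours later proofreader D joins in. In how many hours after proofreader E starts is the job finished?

In the first 4 hours proofreader E alone does 4/5 of the job, leaving 1/5.
Once everyone is working, combined rate: 1/5 + 1/14 = (14 + 5)/70 = 19/70 per hour.
Remaining 1/5 at 19/70 per hour takes 14/19 hours.
Total from the start = 4 + 14/19 = 90/19 hours.

90/19 hours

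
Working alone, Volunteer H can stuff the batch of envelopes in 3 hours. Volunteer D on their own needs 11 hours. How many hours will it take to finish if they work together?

With two workers the combined time is the product over the sum: 3·11/(3+11) = 33/14 hours.

33/14 hours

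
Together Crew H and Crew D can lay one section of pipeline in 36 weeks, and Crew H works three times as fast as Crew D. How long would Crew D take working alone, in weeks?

144 weeks

Let Crew D's rate be r; then Crew H's rate is 3r, so together (3 + 1)r = 4r = 1/36.
Thus r = 1/144 per week.
Crew D alone: 144 weeks; Crew H alone: 48 weeks.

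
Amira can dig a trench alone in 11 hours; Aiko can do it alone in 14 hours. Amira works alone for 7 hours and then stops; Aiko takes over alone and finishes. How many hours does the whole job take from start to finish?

In 7 hours Amira does 7/11 of the job, leaving 4/11.
Aiko works at 1/14 per hour, so finishing takes 4/11 ÷ 1/14 = 56/11 hours.
Total time = 7 + 56/11 = 133/11 hours.

133/11 hours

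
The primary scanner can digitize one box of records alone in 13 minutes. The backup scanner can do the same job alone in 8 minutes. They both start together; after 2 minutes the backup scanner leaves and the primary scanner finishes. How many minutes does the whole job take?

39/4 minutes

In the first 2 minutes the combined rate is 21/104, so 21/52 of the job is done, leaving 31/52.
After the backup scanner leaves the rate is 1/13 per minute; the remaining 31/52 takes 31/4 minutes.
Total = 2 + 31/4 = 39/4 minutes.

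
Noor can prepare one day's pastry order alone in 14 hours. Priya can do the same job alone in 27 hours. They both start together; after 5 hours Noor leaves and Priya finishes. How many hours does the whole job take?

243/14 hours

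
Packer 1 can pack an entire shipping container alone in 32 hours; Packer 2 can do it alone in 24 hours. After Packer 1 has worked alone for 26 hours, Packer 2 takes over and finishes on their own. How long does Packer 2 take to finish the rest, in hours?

9/2 hours

In 26 hours Packer 1 does 26/32 = 13/16 of the job, leaving 3/16.
Packer 2 works at 1/24 per hour, so finishing takes 3/16 ÷ 1/24 = 9/2 hours.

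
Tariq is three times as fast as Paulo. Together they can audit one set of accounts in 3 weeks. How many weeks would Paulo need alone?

Let Paulo's rate be r; then Tariq's rate is 3r, so together (3 + 1)r = 4r = 1/3.
Thus r = 1/12 per week.
Paulo alone: 12 weeks; Tariq alone: 4 weeks.

12 weeks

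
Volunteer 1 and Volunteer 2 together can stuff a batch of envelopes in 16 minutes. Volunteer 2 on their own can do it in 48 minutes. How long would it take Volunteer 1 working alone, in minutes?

Combined rate is 1/16 per minute.
Known contribution: 1/48 per minute.
So Volunteer 1's rate is 1/16 − 1/48 = 1/24, meaning 24 minutes alone.

24 minutes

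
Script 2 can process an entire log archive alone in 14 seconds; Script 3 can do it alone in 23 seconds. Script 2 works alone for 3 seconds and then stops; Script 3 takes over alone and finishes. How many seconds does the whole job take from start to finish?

295/14 seconds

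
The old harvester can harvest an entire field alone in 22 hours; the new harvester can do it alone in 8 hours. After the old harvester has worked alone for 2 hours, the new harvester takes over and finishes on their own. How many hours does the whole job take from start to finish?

102/11 hours

In 2 hours the old harvester does 2/22 = 1/11 of the job, leaving 10/11.
The new harvester works at 1/8 per hour, so finishing takes 10/11 ÷ 1/8 = 80/11 hours.
Total time = 2 + 80/11 = 102/11 hours.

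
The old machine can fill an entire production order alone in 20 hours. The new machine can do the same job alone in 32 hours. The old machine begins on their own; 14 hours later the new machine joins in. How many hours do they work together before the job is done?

In the first 14 hours the old machine alone does 14/20 = 7/10 of the job, leaving 3/10.
Once everyone is working, combined rate: 1/20 + 1/32 = (8 + 5)/160 = 13/160 per hour.
Remaining 3/10 at 13/160 per hour takes 48/13 hours.

48/13 hours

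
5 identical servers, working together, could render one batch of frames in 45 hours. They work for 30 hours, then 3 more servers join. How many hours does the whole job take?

One server does 1/225 of the job per hour.
After 30 hours with 5 servers, 2/3 is done (1/3 left).
With 8 servers the rate is 8/225, so the rest takes 1/3 ÷ 8/225 = 75/8 hours.
Total = 30 + 75/8 = 315/8 hours.

315/8 hours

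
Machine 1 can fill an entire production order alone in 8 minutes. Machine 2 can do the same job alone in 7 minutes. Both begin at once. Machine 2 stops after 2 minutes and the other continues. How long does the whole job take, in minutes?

40/7 minutes

In the first 2 minutes the combined rate is 15/56, so 15/28 of the job is done, leaving 13/28.
After Machine 2 leaves the rate is 1/8 per minute; the remaining 13/28 takes 26/7 minutes.
Total = 2 + 26/7 = 40/7 minutes.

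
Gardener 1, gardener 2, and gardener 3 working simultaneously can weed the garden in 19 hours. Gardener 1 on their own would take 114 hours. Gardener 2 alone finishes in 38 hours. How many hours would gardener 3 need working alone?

57 hours

Combined rate is 1/19 per hour.
Known contribution: 1/114 + 1/38 = (1 + 3)/114 = 4/114 = 2/57 per hour.
So gardener 3's rate is 1/19 − 2/57 = 1/57, meaning 57 hours alone.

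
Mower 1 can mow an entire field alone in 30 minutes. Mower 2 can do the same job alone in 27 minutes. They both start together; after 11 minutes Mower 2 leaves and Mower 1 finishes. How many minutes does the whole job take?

In the first 11 minutes the combined rate is 19/270, so 209/270 of the job is done, leaving 61/270.
After Mower 2 leaves the rate is 1/30 per minute; the remaining 61/270 takes 61/9 minutes.
Total = 11 + 61/9 = 160/9 minutes.

160/9 minutes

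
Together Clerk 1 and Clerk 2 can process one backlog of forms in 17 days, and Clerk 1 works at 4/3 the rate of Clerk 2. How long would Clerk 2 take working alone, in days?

Let Clerk 2's rate be r; then Clerk 1's rate is (4/3)r, so together (4/3 + 1)r = (7/3)r = 1/17.
Thus r = 3/119 per day.
Clerk 2 alone: 119/3 days; Clerk 1 alone: 119/4 days.

119/3 days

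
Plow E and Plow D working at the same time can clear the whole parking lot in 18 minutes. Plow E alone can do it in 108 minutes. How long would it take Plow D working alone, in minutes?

Combined rate is 1/18 per minute.
Known contribution: 1/108 per minute.
So Plow D's rate is 1/18 − 1/108 = 5/108, meaning 108/5 minutes alone.

108/5 minutes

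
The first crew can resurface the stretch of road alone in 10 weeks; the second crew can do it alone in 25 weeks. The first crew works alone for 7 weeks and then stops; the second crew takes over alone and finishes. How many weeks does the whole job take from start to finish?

In 7 weeks the first crew does 7/10 of the job, leaving 3/10.
The second crew works at 1/25 per week, so finishing takes 3/10 ÷ 1/25 = 15/2 weeks.
Total time = 7 + 15/2 = 29/2 weeks.

29/2 weeks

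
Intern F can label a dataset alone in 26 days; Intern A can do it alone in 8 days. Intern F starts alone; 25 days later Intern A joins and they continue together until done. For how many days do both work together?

In 25 days Intern F does 25/26 of the job, leaving 1/26.
Intern F and Intern A together work at 17/104 per day, so finishing takes 1/26 ÷ 17/104 = 4/17 days.

4/17 days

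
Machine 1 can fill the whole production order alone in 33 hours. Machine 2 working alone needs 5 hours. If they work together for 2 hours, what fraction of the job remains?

89/165

Combined rate: 1/33 + 1/5 = (5 + 33)/165 = 38/165 per hour.
In 2 hours they complete 2·38/165 = 76/165 of the job.
So 89/165 remains.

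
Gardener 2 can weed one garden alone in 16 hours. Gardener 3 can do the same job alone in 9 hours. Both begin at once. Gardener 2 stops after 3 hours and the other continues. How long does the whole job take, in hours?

In the first 3 hours the combined rate is 25/144, so 25/48 of the job is done, leaving 23/48.
After Gardener 2 leaves the rate is 1/9 per hour; the remaining 23/48 takes 69/16 hours.
Total = 3 + 69/16 = 117/16 hours.

117/16 hours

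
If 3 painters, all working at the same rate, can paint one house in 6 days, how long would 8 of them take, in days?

Total work is 3·6 = 18 painter-days.
With 8 painters: 18/8 = 9/4 days.

9/4 days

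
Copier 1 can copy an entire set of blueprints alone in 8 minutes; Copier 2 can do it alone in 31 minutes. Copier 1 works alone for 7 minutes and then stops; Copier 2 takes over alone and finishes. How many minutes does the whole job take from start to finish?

87/8 minutes

In 7 minutes Copier 1 does 7/8 of the job, leaving 1/8.
Copier 2 works at 1/31 per minute, so finishing takes 1/8 ÷ 1/31 = 31/8 minutes.
Total time = 7 + 31/8 = 87/8 minutes.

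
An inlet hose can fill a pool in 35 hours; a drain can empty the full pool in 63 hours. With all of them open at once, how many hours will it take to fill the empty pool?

Net rate = 1/35 − 1/63 = (9 − 5)/315 = 4/315 per hour.
Filling time = 1 ÷ (4/315) = 315/4 hours.

315/4 hours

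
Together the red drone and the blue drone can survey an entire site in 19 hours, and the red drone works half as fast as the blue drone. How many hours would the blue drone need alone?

Let the blue drone's rate be r; then the red drone's rate is (1/2)r, so together (1/2 + 1)r = (3/2)r = 1/19.
Thus r = 2/57 per hour.
The blue drone alone: 57/2 hours; the red drone alone: 57 hours.

57/2 hours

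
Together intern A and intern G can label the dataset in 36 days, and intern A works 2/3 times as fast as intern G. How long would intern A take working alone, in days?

Let intern G's rate be r; then intern A's rate is (2/3)r, so together (2/3 + 1)r = (5/3)r = 1/36.
Thus r = 1/60 per day.
Intern G alone: 60 days; intern A alone: 90 days.

90 days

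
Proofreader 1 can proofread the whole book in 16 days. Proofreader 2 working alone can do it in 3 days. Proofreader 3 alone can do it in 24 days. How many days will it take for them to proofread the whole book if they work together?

16/7 days

Combined rate: 1/16 + 1/3 + 1/24 = (3 + 16 + 2)/48 = 21/48 = 7/16 per day.
Time = 1 ÷ (7/16) = 16/7 days.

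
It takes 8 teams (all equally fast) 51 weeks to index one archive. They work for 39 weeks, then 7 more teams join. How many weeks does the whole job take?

227/5 weeks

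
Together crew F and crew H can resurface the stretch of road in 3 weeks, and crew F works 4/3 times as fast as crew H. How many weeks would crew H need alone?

Let crew H's rate be r; then crew F's rate is (4/3)r, so together (4/3 + 1)r = (7/3)r = 1/3.
Thus r = 1/7 per week.
Crew H alone: 7 weeks; crew F alone: 21/4 weeks.

7 weeks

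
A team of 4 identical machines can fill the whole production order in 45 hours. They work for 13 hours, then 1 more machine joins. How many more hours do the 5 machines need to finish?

One machine does 1/180 of the job per hour.
After 13 hours with 4 machines, 13/45 is done (32/45 left).
With 5 machines the rate is 5/180 = 1/36, so the rest takes 32/45 ÷ 1/36 = 128/5 hours.

128/5 hours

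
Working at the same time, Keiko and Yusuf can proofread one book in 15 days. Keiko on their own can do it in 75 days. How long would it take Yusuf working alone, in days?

75/4 days

Combined rate is 1/15 per day.
Known contribution: 1/75 per day.
So Yusuf's rate is 1/15 − 1/75 = 4/75, meaning 75/4 days alone.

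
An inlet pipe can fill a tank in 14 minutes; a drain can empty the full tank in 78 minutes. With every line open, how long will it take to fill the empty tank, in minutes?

273/16 minutes

Net rate = 1/14 − 1/78 = (39 − 7)/546 = 32/546 = 16/273 per minute.
Filling time = 1 ÷ (16/273) = 273/16 minutes.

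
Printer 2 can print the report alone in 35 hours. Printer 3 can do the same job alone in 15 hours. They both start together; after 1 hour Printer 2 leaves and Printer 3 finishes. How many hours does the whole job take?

In the first 1 hour the combined rate is 2/21, so 2/21 of the job is done, leaving 19/21.
After Printer 2 leaves the rate is 1/15 per hour; the remaining 19/21 takes 95/7 hours.
Total = 1 + 95/7 = 102/7 hours.

102/7 hours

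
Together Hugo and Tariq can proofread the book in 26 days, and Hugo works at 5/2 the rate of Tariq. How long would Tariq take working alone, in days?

91 days

Let Tariq's rate be r; then Hugo's rate is (5/2)r, so together (5/2 + 1)r = (7/2)r = 1/26.
Thus r = 1/91 per day.
Tariq alone: 91 days; Hugo alone: 182/5 days.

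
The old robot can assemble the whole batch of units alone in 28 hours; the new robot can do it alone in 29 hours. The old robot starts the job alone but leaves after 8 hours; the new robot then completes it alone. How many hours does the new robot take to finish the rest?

In 8 hours the old robot does 8/28 = 2/7 of the job, leaving 5/7.
The new robot works at 1/29 per hour, so finishing takes 5/7 ÷ 1/29 = 145/7 hours.

145/7 hours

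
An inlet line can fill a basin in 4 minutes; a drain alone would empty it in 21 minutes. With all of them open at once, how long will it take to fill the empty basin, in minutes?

84/17 minutes

Net rate = 1/4 − 1/21 = (21 − 4)/84 = 17/84 per minute.
Filling time = 1 ÷ (17/84) = 84/17 minutes.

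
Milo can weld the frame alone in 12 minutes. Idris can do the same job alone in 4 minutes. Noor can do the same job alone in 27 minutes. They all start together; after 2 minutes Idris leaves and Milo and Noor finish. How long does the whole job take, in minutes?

In the first 2 minutes the combined rate is 10/27, so 20/27 of the job is done, leaving 7/27.
After Idris leaves the rate is 13/108 per minute; the remaining 7/27 takes 28/13 minutes.
Total = 2 + 28/13 = 54/13 minutes.

54/13 minutes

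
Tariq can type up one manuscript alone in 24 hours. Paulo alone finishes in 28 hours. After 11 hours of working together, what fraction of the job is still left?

Combined rate: 1/24 + 1/28 = (7 + 6)/168 = 13/168 per hour.
In 11 hours they complete 11·13/168 = 143/168 of the job.
So 25/168 remains.

25/168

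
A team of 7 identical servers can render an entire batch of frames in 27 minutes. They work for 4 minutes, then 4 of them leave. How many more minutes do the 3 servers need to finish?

161/3 minutes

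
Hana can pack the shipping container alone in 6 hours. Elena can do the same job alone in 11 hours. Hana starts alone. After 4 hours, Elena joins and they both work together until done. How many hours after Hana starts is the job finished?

90/17 hours

In the first 4 hours Hana alone does 4/6 = 2/3 of the job, leaving 1/3.
Once everyone is working, combined rate: 1/6 + 1/11 = (11 + 6)/66 = 17/66 per hour.
Remaining 1/3 at 17/66 per hour takes 22/17 hours.
Total from the start = 4 + 22/17 = 90/17 hours.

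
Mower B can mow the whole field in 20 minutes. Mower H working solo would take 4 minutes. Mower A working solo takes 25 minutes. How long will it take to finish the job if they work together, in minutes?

50/17 minutes

Combined rate: 1/20 + 1/4 + 1/25 = (5 + 25 + 4)/100 = 34/100 = 17/50 per minute.
Time = 1 ÷ (17/50) = 50/17 minutes.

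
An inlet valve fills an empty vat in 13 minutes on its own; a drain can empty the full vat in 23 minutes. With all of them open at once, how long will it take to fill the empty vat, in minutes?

299/10 minutes

Net rate = 1/13 − 1/23 = (23 − 13)/299 = 10/299 per minute.
Filling time = 1 ÷ (10/299) = 299/10 minutes.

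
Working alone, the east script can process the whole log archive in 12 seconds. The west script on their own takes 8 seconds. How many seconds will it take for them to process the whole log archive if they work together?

24/5 seconds

Combined rate: 1/12 + 1/8 = (2 + 3)/24 = 5/24 per second.
Time = 1 ÷ (5/24) = 24/5 seconds.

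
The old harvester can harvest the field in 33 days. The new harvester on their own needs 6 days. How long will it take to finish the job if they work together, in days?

With two workers the combined time is the product over the sum: 33·6/(33+6) = 198/39 = 66/13 days.

66/13 days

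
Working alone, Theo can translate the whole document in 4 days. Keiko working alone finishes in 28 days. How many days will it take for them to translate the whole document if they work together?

Combined rate: 1/4 + 1/28 = (7 + 1)/28 = 8/28 = 2/7 per day.
Time = 1 ÷ (2/7) = 7/2 days.

7/2 days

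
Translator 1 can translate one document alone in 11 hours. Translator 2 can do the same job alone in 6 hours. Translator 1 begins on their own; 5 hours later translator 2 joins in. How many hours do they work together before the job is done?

In the first 5 hours translator 1 alone does 5/11 of the job, leaving 6/11.
Once everyone is working, combined rate: 1/11 + 1/6 = (6 + 11)/66 = 17/66 per hour.
Remaining 6/11 at 17/66 per hour takes 36/17 hours.

36/17 hours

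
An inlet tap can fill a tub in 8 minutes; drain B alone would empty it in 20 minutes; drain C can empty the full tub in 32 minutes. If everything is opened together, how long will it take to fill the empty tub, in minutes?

Net rate = 1/8 − 1/20 − 1/32 = (20 − 8 − 5)/160 = 7/160 per minute.
Filling time = 1 ÷ (7/160) = 160/7 minutes.

160/7 minutes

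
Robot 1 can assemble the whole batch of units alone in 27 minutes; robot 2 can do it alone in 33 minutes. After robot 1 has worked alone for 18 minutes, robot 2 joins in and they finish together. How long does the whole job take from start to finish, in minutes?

In 18 minutes robot 1 does 18/27 = 2/3 of the job, leaving 1/3.
Robot 1 and robot 2 together work at 20/297 per minute, so finishing takes 1/3 ÷ 20/297 = 99/20 minutes.
Total time = 18 + 99/20 = 459/20 minutes.

459/20 minutes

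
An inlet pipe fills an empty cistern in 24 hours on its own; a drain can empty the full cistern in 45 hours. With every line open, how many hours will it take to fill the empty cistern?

360/7 hours

Net rate = 1/24 − 1/45 = (15 − 8)/360 = 7/360 per hour.
Filling time = 1 ÷ (7/360) = 360/7 hours.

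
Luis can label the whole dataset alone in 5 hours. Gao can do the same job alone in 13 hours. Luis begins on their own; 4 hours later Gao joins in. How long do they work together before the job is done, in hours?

In the first 4 hours Luis alone does 4/5 of the job, leaving 1/5.
Once everyone is working, combined rate: 1/5 + 1/13 = (13 + 5)/65 = 18/65 per hour.
Remaining 1/5 at 18/65 per hour takes 13/18 hours.

13/18 hours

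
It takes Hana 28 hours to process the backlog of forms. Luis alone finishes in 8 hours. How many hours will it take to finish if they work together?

56/9 hours

Combined rate: 1/28 + 1/8 = (2 + 7)/56 = 9/56 per hour.
Time = 1 ÷ (9/56) = 56/9 hours.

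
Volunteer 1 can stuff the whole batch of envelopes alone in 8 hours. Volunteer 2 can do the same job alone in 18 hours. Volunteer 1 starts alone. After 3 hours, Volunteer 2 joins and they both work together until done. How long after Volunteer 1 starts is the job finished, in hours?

In the first 3 hours Volunteer 1 alone does 3/8 of the job, leaving 5/8.
Once everyone is working, combined rate: 1/8 + 1/18 = (9 + 4)/72 = 13/72 per hour.
Remaining 5/8 at 13/72 per hour takes 45/13 hours.
Total from the start = 3 + 45/13 = 84/13 hours.

84/13 hours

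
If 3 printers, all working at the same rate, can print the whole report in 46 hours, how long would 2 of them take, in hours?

69 hours

Total work is 3·46 = 138 printer-hours.
With 2 printers: 138/2 = 69 hours.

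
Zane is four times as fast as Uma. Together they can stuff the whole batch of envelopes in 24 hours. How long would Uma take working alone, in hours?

Let Uma's rate be r; then Zane's rate is 4r, so together (4 + 1)r = 5r = 1/24.
Thus r = 1/120 per hour.
Uma alone: 120 hours; Zane alone: 30 hours.

120 hours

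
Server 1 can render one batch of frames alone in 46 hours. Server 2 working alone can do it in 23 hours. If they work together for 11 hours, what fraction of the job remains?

Combined rate: 1/46 + 1/23 = (1 + 2)/46 = 3/46 per hour.
In 11 hours they complete 11·3/46 = 33/46 of the job.
So 13/46 remains.

13/46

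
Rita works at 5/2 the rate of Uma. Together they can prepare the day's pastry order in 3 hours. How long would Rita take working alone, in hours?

21/5 hours

Let Uma's rate be r; then Rita's rate is (5/2)r, so together (5/2 + 1)r = (7/2)r = 1/3.
Thus r = 2/21 per hour.
Uma alone: 21/2 hours; Rita alone: 21/5 hours.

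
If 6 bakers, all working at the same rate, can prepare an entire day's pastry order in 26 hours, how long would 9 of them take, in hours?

52/3 hours

Total work is 6·26 = 156 baker-hours.
With 9 bakers: 156/9 = 52/3 hours.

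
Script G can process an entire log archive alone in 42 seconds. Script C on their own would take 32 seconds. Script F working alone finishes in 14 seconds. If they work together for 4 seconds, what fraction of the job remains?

83/168

Combined rate: 1/42 + 1/32 + 1/14 = (16 + 21 + 48)/672 = 85/672 per second.
In 4 seconds they complete 4·85/672 = 85/168 of the job.
So 83/168 remains.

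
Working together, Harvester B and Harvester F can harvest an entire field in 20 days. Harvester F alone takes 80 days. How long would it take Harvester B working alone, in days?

Combined rate is 1/20 per day.
Known contribution: 1/80 per day.
So Harvester B's rate is 1/20 − 1/80 = 3/80, meaning 80/3 days alone.

80/3 days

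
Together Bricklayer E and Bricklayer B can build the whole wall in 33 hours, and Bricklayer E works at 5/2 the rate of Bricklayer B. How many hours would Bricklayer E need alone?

231/5 hours

Let Bricklayer B's rate be r; then Bricklayer E's rate is (5/2)r, so together (5/2 + 1)r = (7/2)r = 1/33.
Thus r = 2/231 per hour.
Bricklayer B alone: 231/2 hours; Bricklayer E alone: 231/5 hours.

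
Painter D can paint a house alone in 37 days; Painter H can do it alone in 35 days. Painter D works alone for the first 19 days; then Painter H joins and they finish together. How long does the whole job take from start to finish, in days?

111/4 days

In 19 days Painter D does 19/37 of the job, leaving 18/37.
Painter D and Painter H together work at 72/1295 per day, so finishing takes 18/37 ÷ 72/1295 = 35/4 days.
Total time = 19 + 35/4 = 111/4 days.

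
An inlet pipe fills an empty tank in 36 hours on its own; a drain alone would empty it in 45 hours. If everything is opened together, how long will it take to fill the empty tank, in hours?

180 hours

Net rate = 1/36 − 1/45 = (5 − 4)/180 = 1/180 per hour.
Filling time = 1 ÷ (1/180) = 180 hours.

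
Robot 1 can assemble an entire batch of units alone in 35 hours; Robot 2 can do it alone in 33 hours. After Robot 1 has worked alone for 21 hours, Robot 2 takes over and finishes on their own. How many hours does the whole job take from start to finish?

171/5 hours

In 21 hours Robot 1 does 21/35 = 3/5 of the job, leaving 2/5.
Robot 2 works at 1/33 per hour, so finishing takes 2/5 ÷ 1/33 = 66/5 hours.
Total time = 21 + 66/5 = 171/5 hours.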